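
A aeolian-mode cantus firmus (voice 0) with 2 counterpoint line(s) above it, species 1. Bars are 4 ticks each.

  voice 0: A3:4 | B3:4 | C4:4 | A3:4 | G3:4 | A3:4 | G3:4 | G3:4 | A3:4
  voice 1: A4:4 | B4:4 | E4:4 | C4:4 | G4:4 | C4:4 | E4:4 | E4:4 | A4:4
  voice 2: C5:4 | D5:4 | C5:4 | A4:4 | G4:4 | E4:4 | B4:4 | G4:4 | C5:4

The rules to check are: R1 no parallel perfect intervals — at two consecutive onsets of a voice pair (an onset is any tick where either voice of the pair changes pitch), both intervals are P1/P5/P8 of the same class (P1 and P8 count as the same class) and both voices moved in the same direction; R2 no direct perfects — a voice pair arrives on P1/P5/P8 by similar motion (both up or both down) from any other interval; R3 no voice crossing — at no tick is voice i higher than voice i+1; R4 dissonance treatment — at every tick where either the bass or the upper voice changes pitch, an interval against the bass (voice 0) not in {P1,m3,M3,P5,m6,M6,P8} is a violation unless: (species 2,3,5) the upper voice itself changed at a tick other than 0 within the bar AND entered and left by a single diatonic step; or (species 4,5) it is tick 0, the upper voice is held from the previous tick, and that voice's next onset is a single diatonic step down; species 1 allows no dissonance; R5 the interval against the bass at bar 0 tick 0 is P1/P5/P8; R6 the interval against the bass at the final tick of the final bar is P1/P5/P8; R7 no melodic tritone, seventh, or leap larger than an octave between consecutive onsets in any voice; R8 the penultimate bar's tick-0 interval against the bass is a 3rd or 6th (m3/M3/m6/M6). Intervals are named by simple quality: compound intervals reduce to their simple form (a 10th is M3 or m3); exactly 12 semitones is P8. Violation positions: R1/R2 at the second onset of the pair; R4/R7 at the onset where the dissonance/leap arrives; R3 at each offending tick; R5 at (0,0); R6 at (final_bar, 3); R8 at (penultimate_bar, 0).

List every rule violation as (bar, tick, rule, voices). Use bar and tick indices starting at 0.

(0, 0, R5, (0, 2))
(1, 0, R1, (0, 1))
(3, 0, R1, (0, 2))
(4, 0, R1, (0, 2))
(6, 0, R2, (1, 2))
(7, 0, R8, (0, 2))
(8, 0, R2, (0, 1))
(8, 3, R6, (0, 2))

bar 0: v0=A3 v1=A4 v2=C5 downbeat m3
bar 1: v0=B3 v1=B4 v2=D5 downbeat m3
bar 2: v0=C4 v1=E4 v2=C5 downbeat P8
bar 3: v0=A3 v1=C4 v2=A4 downbeat P8
bar 4: v0=G3 v1=G4 v2=G4 downbeat P8
bar 5: v0=A3 v1=C4 v2=E4 downbeat P5
bar 6: v0=G3 v1=E4 v2=B4 downbeat M3
bar 7: v0=G3 v1=E4 v2=G4 downbeat P8
bar 8: v0=A3 v1=A4 v2=C5 downbeat m3
  -> R5 @ bar 0 tick 0 v(0, 2): opens on m3
  -> R1 @ bar 1 tick 0 v(0, 1): A3/A4 P8 -> B3/B4 P8 similar
  -> R1 @ bar 3 tick 0 v(0, 2): C4/C5 P8 -> A3/A4 P8 similar
  -> R1 @ bar 4 tick 0 v(0, 2): A3/A4 P8 -> G3/G4 P8 similar
  -> R2 @ bar 6 tick 0 v(1, 2): C4/E4 M3 -> E4/B4 P5 similar
  -> R8 @ bar 7 tick 0 v(0, 2): penult P8 not 3rd/6th
  -> R2 @ bar 8 tick 0 v(0, 1): G3/E4 M6 -> A3/A4 P8 similar
  -> R6 @ bar 8 tick 3 v(0, 2): closes on m3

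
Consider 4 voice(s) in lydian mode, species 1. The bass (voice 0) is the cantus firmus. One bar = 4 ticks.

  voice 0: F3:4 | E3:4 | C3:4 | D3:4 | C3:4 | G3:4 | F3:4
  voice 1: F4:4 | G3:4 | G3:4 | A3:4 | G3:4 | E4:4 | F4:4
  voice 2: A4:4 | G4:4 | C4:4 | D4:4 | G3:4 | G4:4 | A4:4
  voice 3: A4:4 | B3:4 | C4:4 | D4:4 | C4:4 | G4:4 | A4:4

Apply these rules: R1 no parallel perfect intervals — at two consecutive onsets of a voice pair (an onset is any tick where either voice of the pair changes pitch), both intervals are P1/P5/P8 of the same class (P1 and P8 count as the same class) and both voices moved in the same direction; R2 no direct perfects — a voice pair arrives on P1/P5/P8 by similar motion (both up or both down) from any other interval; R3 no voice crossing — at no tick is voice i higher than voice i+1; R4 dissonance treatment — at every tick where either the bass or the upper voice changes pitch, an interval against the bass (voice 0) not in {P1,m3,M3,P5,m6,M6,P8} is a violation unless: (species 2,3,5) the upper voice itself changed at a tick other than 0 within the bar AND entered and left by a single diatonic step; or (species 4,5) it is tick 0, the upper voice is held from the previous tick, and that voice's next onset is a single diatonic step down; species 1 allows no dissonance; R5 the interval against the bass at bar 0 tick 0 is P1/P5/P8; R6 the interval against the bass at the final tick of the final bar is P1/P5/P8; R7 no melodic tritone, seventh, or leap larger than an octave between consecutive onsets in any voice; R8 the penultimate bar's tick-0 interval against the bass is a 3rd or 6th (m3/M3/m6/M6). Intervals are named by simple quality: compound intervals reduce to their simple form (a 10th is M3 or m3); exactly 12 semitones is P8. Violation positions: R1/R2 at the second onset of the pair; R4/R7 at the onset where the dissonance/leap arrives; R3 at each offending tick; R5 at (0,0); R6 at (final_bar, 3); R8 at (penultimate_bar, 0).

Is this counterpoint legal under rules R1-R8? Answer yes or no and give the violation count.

No (27 violations)

bar 0: v0=F3 v1=F4 v2=A4 v3=A4 (M3)
bar 1: v0=E3 v1=G3 v2=G4 v3=B3 (P5)
bar 2: v0=C3 v1=G3 v2=C4 v3=C4 (P8)
bar 3: v0=D3 v1=A3 v2=D4 v3=D4 (P8)
bar 4: v0=C3 v1=G3 v2=G3 v3=C4 (P8)
bar 5: v0=G3 v1=E4 v2=G4 v3=G4 (P8)
bar 6: v0=F3 v1=F4 v2=A4 v3=A4 (M3)
  R5 @ bar0.0: opens on M3
  R5 @ bar0.0: opens on M3
  R2 @ bar1.0: F3/A4 M3 -> E3/B3 P5 similar
  R2 @ bar1.0: F4/A4 M3 -> G3/G4 P8 similar
  R3 @ bar1.0: G4 above B3
  R7 @ bar1.0: F4->G3 leap 10st
  R7 @ bar1.0: A4->B3 leap 10st
  R3 @ bar1.1: G4 above B3
  R3 @ bar1.2: G4 above B3
  R3 @ bar1.3: G4 above B3
  R2 @ bar2.0: E3/G4 m3 -> C3/C4 P8 similar
  R1 @ bar3.0: C3/G3 P5 -> D3/A3 P5 similar
  R1 @ bar3.0: C3/C4 P8 -> D3/D4 P8 similar
  R1 @ bar3.0: C3/C4 P8 -> D3/D4 P8 similar
  R1 @ bar3.0: C4/C4 P1 -> D4/D4 P1 similar
  R1 @ bar4.0: D3/A3 P5 -> C3/G3 P5 similar
  R1 @ bar4.0: D3/D4 P8 -> C3/C4 P8 similar
  R2 @ bar4.0: D3/D4 P8 -> C3/G3 P5 similar
  R2 @ bar4.0: A3/D4 P4 -> G3/G3 P1 similar
  R1 @ bar5.0: C3/C4 P8 -> G3/G4 P8 similar
  R2 @ bar5.0: C3/G3 P5 -> G3/G4 P8 similar
  R2 @ bar5.0: G3/C4 P4 -> G4/G4 P1 similar
  R8 @ bar5.0: penult P8 not 3rd/6th
  R8 @ bar5.0: penult P8 not 3rd/6th
  R1 @ bar6.0: G4/G4 P1 -> A4/A4 P1 similar
  R6 @ bar6.3: closes on M3
  R6 @ bar6.3: closes on M3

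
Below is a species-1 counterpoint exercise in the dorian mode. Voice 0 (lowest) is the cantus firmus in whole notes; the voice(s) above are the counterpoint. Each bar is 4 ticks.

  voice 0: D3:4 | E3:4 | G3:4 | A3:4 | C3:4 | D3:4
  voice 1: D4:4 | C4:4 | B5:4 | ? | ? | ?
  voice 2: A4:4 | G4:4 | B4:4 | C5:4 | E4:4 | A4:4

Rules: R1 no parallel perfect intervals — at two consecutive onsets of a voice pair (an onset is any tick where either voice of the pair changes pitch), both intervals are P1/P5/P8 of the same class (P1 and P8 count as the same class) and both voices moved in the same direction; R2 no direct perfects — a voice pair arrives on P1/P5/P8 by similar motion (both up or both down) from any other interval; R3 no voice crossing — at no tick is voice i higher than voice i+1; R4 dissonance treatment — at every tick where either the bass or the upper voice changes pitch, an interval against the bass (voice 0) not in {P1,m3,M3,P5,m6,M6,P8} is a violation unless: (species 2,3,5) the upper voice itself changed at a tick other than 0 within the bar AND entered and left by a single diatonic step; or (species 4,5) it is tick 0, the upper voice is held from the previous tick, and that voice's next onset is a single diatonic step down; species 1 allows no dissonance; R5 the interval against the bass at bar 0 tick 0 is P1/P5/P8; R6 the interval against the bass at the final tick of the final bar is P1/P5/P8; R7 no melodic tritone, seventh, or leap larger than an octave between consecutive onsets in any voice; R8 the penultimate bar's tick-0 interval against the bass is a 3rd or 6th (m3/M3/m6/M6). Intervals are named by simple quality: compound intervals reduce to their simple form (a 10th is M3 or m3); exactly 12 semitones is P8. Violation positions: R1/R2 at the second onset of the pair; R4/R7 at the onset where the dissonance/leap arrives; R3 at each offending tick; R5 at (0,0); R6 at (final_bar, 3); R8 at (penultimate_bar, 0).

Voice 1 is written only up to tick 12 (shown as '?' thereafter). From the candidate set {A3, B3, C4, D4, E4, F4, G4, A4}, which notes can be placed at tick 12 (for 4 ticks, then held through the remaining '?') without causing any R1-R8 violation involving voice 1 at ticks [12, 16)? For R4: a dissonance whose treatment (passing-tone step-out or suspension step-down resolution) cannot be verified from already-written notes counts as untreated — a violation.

A3: violates R7
B3: violates R4,R7
C4: violates R7
D4: violates R4,R7
E4: violates R7
F4: violates R7
G4: violates R4,R7
A4: violates R7

{}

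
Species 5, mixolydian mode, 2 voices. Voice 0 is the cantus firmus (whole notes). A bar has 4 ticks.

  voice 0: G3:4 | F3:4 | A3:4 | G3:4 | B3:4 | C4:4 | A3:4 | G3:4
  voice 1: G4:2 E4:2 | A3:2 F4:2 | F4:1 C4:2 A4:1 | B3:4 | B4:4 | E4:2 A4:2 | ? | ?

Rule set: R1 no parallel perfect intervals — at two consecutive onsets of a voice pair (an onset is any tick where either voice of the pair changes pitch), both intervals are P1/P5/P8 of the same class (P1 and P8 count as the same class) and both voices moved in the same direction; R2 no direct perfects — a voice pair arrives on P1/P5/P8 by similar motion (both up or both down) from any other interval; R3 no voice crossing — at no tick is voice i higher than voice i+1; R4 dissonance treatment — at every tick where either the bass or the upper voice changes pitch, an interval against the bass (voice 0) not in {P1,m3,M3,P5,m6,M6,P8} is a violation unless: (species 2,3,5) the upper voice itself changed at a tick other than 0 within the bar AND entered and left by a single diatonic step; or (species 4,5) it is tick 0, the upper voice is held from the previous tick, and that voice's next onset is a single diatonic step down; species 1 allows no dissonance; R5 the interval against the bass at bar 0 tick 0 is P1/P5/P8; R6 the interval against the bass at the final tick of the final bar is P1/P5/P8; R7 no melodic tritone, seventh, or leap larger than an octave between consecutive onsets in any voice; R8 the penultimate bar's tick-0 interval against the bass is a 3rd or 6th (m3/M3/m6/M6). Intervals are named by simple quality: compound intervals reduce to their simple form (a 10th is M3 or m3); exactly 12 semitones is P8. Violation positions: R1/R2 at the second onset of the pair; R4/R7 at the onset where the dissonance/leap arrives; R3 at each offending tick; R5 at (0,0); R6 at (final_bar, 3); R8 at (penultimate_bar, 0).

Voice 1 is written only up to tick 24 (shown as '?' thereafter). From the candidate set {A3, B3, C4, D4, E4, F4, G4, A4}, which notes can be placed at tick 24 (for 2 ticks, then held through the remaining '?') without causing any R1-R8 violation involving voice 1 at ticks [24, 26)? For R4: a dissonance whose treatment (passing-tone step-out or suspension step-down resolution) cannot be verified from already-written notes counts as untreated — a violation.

{C4, F4}

A3: violates R2,R8
B3: violates R4,R7,R8
C4: legal
D4: violates R4,R8
E4: violates R2,R8
F4: legal
G4: violates R4,R8
A4: violates R8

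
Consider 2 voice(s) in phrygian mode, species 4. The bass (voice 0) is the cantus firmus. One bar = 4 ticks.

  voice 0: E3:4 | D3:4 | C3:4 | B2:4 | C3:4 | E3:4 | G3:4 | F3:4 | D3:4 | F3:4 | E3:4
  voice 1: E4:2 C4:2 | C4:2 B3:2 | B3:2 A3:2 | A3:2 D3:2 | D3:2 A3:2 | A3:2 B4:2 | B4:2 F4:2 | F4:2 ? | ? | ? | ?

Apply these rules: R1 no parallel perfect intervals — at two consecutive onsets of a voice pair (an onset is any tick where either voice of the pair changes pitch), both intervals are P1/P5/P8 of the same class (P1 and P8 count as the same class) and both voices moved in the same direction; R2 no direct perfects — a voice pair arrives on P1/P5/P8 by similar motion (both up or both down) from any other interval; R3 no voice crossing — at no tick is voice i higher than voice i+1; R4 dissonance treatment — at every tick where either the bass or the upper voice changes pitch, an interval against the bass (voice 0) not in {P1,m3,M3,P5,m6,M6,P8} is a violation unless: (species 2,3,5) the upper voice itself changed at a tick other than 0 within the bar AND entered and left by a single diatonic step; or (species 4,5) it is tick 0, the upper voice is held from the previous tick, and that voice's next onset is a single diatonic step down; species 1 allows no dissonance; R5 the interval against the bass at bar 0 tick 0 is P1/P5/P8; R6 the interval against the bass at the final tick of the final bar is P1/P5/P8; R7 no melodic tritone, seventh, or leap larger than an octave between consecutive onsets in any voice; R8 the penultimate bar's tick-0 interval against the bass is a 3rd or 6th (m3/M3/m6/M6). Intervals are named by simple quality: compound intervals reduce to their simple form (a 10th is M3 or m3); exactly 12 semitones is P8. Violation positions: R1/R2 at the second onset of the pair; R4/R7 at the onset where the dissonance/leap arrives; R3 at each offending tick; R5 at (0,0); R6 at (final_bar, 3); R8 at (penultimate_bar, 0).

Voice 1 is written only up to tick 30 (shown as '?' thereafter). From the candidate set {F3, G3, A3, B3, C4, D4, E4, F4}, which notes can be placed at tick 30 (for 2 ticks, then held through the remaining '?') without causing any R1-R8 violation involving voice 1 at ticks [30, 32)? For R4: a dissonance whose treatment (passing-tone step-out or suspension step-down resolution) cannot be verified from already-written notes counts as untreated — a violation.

{A3, C4, D4, F3, F4}

F3: legal
G3: violates R4,R7
A3: legal
B3: violates R4,R7
C4: legal
D4: legal
E4: violates R4
F4: legal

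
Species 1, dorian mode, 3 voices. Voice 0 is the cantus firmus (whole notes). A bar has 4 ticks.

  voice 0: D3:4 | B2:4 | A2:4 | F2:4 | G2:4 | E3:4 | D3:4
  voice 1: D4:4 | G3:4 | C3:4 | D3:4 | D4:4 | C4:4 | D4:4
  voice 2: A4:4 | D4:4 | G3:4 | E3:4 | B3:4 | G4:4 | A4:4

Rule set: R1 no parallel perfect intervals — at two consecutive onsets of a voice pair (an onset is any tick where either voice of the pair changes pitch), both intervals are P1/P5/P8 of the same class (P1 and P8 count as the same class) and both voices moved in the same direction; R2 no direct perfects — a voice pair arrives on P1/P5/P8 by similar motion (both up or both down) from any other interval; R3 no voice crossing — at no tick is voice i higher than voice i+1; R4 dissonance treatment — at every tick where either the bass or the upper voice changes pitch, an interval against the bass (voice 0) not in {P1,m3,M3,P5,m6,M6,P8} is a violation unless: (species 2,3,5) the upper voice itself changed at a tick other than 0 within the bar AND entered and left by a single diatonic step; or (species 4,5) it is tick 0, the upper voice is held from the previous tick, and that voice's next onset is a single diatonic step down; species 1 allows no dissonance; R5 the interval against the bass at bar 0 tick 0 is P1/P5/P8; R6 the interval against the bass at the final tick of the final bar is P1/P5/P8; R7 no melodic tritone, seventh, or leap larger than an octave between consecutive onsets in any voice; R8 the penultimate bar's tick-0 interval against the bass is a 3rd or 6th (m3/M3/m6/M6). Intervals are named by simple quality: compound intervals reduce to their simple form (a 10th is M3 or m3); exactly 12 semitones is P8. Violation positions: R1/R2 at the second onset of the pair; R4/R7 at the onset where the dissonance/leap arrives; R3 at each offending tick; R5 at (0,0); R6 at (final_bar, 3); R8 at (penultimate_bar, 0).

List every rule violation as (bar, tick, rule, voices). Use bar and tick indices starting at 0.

(1, 0, R1, (1, 2))
(2, 0, R1, (1, 2))
(2, 0, R4, (0, 2))
(3, 0, R4, (0, 2))
(4, 0, R2, (0, 1))
(4, 0, R3, (1, 2))
(4, 1, R3, (1, 2))
(4, 2, R3, (1, 2))
(4, 3, R3, (1, 2))
(6, 0, R1, (1, 2))

bar 0: v0=D3 v1=D4 v2=A4 downbeat P5
bar 1: v0=B2 v1=G3 v2=D4 downbeat m3
bar 2: v0=A2 v1=C3 v2=G3 downbeat m7
bar 3: v0=F2 v1=D3 v2=E3 downbeat M7
bar 4: v0=G2 v1=D4 v2=B3 downbeat M3
bar 5: v0=E3 v1=C4 v2=G4 downbeat m3
bar 6: v0=D3 v1=D4 v2=A4 downbeat P5
  -> R1 @ bar 1 tick 0 v(1, 2): D4/A4 P5 -> G3/D4 P5 similar
  -> R1 @ bar 2 tick 0 v(1, 2): G3/D4 P5 -> C3/G3 P5 similar
  -> R4 @ bar 2 tick 0 v(0, 2): A2/G3 m7 untreated
  -> R4 @ bar 3 tick 0 v(0, 2): F2/E3 M7 untreated
  -> R2 @ bar 4 tick 0 v(0, 1): F2/D3 M6 -> G2/D4 P5 similar
  -> R3 @ bar 4 tick 0 v(1, 2): D4 above B3
  -> R3 @ bar 4 tick 1 v(1, 2): D4 above B3
  -> R3 @ bar 4 tick 2 v(1, 2): D4 above B3
  -> R3 @ bar 4 tick 3 v(1, 2): D4 above B3
  -> R1 @ bar 6 tick 0 v(1, 2): C4/G4 P5 -> D4/A4 P5 similar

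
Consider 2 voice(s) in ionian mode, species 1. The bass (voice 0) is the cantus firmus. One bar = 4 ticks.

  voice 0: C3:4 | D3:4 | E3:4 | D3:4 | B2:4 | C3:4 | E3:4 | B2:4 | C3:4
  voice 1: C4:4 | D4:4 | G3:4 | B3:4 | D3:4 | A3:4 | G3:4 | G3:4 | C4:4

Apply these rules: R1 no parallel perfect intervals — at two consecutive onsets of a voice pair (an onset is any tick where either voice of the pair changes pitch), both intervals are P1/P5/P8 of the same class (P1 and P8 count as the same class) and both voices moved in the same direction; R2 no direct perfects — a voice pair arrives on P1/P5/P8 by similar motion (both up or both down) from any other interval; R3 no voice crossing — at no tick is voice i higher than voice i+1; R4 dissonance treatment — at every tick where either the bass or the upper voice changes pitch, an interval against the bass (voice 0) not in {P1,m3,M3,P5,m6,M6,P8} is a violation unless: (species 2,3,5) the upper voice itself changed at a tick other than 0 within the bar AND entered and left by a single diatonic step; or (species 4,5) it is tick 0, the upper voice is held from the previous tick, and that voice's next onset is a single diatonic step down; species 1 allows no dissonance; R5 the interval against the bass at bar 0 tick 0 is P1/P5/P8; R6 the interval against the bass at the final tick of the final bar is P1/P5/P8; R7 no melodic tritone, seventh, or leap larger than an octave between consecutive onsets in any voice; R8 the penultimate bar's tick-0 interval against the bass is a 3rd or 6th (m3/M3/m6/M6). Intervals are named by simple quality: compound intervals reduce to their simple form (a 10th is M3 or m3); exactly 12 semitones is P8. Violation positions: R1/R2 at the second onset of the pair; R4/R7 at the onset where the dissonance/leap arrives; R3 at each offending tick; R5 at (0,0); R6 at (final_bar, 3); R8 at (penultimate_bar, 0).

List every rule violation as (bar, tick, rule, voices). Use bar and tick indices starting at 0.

(1, 0, R1, (0, 1))
(8, 0, R2, (0, 1))

bar 0: v0=C3 v1=C4 downbeat P8
bar 1: v0=D3 v1=D4 downbeat P8
bar 2: v0=E3 v1=G3 downbeat m3
bar 3: v0=D3 v1=B3 downbeat M6
bar 4: v0=B2 v1=D3 downbeat m3
bar 5: v0=C3 v1=A3 downbeat M6
bar 6: v0=E3 v1=G3 downbeat m3
bar 7: v0=B2 v1=G3 downbeat m6
bar 8: v0=C3 v1=C4 downbeat P8
  -> R1 @ bar 1 tick 0 v(0, 1): C3/C4 P8 -> D3/D4 P8 similar
  -> R2 @ bar 8 tick 0 v(0, 1): B2/G3 m6 -> C3/C4 P8 similar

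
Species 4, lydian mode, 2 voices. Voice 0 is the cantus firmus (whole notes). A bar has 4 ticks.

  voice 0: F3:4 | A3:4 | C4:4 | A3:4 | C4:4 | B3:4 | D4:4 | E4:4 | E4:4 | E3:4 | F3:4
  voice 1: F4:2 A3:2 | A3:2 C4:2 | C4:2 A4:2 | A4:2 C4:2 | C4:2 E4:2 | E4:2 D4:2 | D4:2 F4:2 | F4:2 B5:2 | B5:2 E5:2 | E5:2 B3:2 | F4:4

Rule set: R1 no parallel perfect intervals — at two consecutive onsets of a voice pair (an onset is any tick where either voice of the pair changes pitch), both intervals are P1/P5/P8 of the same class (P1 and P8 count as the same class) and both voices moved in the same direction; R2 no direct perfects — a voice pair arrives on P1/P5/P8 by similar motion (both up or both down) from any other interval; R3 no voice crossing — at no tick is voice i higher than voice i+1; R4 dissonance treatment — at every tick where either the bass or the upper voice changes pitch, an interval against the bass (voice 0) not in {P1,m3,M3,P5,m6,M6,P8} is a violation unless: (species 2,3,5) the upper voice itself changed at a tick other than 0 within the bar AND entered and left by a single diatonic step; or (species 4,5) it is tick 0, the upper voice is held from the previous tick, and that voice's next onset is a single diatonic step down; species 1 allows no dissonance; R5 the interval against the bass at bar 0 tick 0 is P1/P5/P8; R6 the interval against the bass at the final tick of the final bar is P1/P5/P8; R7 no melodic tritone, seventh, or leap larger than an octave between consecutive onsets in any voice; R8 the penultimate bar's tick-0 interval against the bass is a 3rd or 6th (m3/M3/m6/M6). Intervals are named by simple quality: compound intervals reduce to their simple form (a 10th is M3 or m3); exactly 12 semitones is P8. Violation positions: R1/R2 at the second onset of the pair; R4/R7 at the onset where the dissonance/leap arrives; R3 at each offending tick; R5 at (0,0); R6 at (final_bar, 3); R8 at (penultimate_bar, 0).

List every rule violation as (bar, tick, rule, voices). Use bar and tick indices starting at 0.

bar 0: v0=F3 v1=F4 downbeat P8
bar 1: v0=A3 v1=A3 downbeat P1
bar 2: v0=C4 v1=C4 downbeat P1
bar 3: v0=A3 v1=A4 downbeat P8
bar 4: v0=C4 v1=C4 downbeat P1
bar 5: v0=B3 v1=E4 downbeat P4
bar 6: v0=D4 v1=D4 downbeat P1
bar 7: v0=E4 v1=F4 downbeat m2
bar 8: v0=E4 v1=B5 downbeat P5
bar 9: v0=E3 v1=E5 downbeat P1
bar 10: v0=F3 v1=F4 downbeat P8
  -> R4 @ bar 7 tick 0 v(0, 1): E4/F4 m2 untreated
  -> R7 @ bar 7 tick 2 v(1,): F4->B5 leap 18st
  -> R8 @ bar 9 tick 0 v(0, 1): penult P1 not 3rd/6th
  -> R7 @ bar 9 tick 2 v(1,): E5->B3 leap 17st
  -> R2 @ bar 10 tick 0 v(0, 1): E3/B3 P5 -> F3/F4 P8 similar
  -> R7 @ bar 10 tick 0 v(1,): B3->F4 leap 6st

(7, 0, R4, (0, 1))
(7, 2, R7, (1,))
(9, 0, R8, (0, 1))
(9, 2, R7, (1,))
(10, 0, R2, (0, 1))
(10, 0, R7, (1,))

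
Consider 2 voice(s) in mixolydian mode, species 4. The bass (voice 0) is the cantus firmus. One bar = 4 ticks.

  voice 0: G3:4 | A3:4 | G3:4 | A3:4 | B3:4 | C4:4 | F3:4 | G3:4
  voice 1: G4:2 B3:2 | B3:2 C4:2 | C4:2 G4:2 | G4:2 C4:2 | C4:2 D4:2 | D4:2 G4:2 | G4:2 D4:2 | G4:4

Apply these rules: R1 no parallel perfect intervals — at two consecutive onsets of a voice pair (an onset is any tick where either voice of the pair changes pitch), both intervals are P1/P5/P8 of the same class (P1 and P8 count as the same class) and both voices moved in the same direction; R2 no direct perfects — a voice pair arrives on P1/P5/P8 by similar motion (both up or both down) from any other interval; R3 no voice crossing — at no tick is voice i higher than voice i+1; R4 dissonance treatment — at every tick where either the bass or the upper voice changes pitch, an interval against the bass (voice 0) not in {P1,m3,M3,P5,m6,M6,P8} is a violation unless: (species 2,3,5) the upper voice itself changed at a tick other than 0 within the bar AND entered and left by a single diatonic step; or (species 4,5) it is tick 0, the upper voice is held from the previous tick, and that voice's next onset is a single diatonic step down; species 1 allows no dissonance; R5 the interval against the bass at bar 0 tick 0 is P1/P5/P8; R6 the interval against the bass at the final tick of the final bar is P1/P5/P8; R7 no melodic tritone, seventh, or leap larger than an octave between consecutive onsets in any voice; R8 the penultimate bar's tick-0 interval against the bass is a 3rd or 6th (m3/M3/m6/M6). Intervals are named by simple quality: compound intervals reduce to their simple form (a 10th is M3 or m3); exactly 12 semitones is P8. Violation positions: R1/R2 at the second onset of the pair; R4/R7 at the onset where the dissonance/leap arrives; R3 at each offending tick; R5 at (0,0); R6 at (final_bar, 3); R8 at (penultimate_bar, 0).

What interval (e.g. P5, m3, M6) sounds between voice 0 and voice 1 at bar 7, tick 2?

P8

voice 0=G3 voice 1=G4 -> P8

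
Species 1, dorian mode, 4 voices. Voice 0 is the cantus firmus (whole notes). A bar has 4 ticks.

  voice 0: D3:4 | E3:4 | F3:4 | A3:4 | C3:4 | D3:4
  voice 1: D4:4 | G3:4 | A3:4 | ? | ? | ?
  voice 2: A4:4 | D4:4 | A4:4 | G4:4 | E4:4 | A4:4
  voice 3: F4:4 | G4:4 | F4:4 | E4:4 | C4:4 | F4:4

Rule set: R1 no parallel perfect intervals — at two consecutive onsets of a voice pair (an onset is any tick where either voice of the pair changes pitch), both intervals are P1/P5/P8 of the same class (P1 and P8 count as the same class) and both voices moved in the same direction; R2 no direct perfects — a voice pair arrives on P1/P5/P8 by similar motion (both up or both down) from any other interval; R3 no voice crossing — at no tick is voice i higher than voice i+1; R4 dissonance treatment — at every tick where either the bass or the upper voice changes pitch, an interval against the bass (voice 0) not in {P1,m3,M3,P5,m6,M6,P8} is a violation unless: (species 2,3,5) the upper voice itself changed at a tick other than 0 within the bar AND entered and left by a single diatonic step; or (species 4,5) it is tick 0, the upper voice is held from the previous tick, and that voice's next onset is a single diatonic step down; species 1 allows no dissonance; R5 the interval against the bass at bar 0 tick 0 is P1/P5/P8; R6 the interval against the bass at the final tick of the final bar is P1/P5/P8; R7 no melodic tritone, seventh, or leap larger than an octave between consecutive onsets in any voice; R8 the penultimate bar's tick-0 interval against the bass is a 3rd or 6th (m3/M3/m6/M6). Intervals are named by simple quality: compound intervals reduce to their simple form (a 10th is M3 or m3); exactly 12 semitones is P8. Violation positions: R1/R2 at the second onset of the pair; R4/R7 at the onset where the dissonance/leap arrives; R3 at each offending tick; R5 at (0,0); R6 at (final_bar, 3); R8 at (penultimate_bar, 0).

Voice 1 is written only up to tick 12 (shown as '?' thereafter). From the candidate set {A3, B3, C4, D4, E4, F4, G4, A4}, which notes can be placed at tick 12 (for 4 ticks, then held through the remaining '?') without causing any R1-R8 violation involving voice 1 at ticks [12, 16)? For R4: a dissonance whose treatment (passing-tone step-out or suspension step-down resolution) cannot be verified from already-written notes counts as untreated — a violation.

{A3, C4, F4}

A3: legal
B3: violates R4
C4: legal
D4: violates R4
E4: violates R2
F4: legal
G4: violates R4,R7
A4: violates R2,R3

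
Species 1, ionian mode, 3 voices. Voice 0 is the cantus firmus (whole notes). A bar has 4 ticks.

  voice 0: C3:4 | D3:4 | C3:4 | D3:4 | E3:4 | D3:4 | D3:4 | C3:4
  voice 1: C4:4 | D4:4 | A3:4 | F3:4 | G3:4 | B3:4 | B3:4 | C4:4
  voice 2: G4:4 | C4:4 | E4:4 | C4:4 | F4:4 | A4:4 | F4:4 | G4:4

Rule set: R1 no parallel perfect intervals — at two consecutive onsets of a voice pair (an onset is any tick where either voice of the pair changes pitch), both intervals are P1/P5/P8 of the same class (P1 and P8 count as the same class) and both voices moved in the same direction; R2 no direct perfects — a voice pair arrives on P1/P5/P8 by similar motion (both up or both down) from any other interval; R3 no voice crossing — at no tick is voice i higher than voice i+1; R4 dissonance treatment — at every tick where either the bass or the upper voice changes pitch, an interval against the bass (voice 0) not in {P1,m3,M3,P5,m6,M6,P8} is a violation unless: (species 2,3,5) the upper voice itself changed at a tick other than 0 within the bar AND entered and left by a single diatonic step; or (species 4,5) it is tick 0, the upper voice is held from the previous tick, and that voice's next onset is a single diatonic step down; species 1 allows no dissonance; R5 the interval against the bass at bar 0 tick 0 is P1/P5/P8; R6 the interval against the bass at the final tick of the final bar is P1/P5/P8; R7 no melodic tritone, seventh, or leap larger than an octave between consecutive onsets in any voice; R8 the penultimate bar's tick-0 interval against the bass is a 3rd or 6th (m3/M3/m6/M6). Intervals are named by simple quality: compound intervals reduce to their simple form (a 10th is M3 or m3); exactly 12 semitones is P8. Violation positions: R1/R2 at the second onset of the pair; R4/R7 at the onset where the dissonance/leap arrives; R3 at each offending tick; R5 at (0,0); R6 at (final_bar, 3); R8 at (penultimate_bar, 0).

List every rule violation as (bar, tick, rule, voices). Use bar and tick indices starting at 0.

(1, 0, R1, (0, 1))
(1, 0, R3, (1, 2))
(1, 0, R4, (0, 2))
(1, 1, R3, (1, 2))
(1, 2, R3, (1, 2))
(1, 3, R3, (1, 2))
(3, 0, R1, (1, 2))
(3, 0, R4, (0, 2))
(4, 0, R4, (0, 2))
(7, 0, R2, (1, 2))

bar 0: v0=C3 v1=C4 v2=G4 downbeat P5
bar 1: v0=D3 v1=D4 v2=C4 downbeat m7
bar 2: v0=C3 v1=A3 v2=E4 downbeat M3
bar 3: v0=D3 v1=F3 v2=C4 downbeat m7
bar 4: v0=E3 v1=G3 v2=F4 downbeat m2
bar 5: v0=D3 v1=B3 v2=A4 downbeat P5
bar 6: v0=D3 v1=B3 v2=F4 downbeat m3
bar 7: v0=C3 v1=C4 v2=G4 downbeat P5
  -> R1 @ bar 1 tick 0 v(0, 1): C3/C4 P8 -> D3/D4 P8 similar
  -> R3 @ bar 1 tick 0 v(1, 2): D4 above C4
  -> R4 @ bar 1 tick 0 v(0, 2): D3/C4 m7 untreated
  -> R3 @ bar 1 tick 1 v(1, 2): D4 above C4
  -> R3 @ bar 1 tick 2 v(1, 2): D4 above C4
  -> R3 @ bar 1 tick 3 v(1, 2): D4 above C4
  -> R1 @ bar 3 tick 0 v(1, 2): A3/E4 P5 -> F3/C4 P5 similar
  -> R4 @ bar 3 tick 0 v(0, 2): D3/C4 m7 untreated
  -> R4 @ bar 4 tick 0 v(0, 2): E3/F4 m2 untreated
  -> R2 @ bar 7 tick 0 v(1, 2): B3/F4 TT -> C4/G4 P5 similar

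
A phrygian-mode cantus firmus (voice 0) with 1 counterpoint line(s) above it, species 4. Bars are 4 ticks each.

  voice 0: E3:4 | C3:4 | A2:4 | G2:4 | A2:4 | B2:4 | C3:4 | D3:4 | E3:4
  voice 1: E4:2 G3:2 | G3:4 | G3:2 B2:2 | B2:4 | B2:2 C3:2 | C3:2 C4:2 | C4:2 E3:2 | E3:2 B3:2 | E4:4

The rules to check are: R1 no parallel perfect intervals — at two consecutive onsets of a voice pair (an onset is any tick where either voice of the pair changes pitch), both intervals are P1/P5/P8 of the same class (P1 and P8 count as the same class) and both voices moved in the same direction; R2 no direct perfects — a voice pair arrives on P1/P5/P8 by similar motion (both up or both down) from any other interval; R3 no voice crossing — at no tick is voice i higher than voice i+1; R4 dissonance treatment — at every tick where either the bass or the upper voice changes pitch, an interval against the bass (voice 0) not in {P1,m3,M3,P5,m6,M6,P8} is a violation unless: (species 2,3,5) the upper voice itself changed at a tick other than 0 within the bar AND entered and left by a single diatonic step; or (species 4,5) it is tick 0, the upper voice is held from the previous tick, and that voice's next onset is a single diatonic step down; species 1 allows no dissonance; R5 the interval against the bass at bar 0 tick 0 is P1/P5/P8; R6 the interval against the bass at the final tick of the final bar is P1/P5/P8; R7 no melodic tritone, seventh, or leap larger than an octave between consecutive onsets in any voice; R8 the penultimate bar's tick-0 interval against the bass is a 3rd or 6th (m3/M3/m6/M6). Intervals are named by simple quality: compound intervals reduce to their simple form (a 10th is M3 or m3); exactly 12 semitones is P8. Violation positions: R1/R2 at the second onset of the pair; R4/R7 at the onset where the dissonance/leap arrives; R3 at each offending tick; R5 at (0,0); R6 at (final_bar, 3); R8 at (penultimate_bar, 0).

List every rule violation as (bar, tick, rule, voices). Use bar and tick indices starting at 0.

(2, 0, R4, (0, 1))
(2, 2, R4, (0, 1))
(4, 0, R4, (0, 1))
(5, 0, R4, (0, 1))
(5, 2, R4, (0, 1))
(7, 0, R4, (0, 1))
(7, 0, R8, (0, 1))
(8, 0, R2, (0, 1))

bar 0: v0=E3 v1=E4 downbeat P8
bar 1: v0=C3 v1=G3 downbeat P5
bar 2: v0=A2 v1=G3 downbeat m7
bar 3: v0=G2 v1=B2 downbeat M3
bar 4: v0=A2 v1=B2 downbeat M2
bar 5: v0=B2 v1=C3 downbeat m2
bar 6: v0=C3 v1=C4 downbeat P8
bar 7: v0=D3 v1=E3 downbeat M2
bar 8: v0=E3 v1=E4 downbeat P8
  -> R4 @ bar 2 tick 0 v(0, 1): A2/G3 m7 untreated
  -> R4 @ bar 2 tick 2 v(0, 1): A2/B2 M2 untreated
  -> R4 @ bar 4 tick 0 v(0, 1): A2/B2 M2 untreated
  -> R4 @ bar 5 tick 0 v(0, 1): B2/C3 m2 untreated
  -> R4 @ bar 5 tick 2 v(0, 1): B2/C4 m2 untreated
  -> R4 @ bar 7 tick 0 v(0, 1): D3/E3 M2 untreated
  -> R8 @ bar 7 tick 0 v(0, 1): penult M2 not 3rd/6th
  -> R2 @ bar 8 tick 0 v(0, 1): D3/B3 M6 -> E3/E4 P8 similar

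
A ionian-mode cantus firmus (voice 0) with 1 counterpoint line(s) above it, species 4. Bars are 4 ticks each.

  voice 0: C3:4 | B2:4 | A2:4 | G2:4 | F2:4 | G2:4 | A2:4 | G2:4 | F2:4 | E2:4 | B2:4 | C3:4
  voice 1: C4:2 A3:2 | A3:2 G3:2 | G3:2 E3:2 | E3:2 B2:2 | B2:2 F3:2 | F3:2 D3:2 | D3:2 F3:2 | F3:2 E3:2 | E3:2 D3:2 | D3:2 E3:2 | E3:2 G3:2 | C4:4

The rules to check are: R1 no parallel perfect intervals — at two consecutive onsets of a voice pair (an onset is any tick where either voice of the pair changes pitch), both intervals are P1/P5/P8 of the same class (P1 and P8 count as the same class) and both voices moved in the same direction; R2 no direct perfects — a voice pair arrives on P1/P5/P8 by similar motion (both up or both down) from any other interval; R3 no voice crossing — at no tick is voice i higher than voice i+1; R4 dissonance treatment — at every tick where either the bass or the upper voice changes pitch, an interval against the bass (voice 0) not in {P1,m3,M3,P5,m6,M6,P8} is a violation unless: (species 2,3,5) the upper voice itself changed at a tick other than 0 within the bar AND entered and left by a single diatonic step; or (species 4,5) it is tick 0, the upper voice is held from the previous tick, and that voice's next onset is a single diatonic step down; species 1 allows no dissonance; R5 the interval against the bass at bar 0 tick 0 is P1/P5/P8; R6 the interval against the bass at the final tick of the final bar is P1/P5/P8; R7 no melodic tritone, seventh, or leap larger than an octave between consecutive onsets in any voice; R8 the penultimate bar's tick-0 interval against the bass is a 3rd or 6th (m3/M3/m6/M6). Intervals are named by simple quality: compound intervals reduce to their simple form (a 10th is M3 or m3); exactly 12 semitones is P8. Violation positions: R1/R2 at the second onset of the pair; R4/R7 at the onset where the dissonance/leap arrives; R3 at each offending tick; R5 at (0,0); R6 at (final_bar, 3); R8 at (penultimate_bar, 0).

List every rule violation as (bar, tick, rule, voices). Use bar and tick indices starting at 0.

bar 0: v0=C3 v1=C4 downbeat P8
bar 1: v0=B2 v1=A3 downbeat m7
bar 2: v0=A2 v1=G3 downbeat m7
bar 3: v0=G2 v1=E3 downbeat M6
bar 4: v0=F2 v1=B2 downbeat TT
bar 5: v0=G2 v1=F3 downbeat m7
bar 6: v0=A2 v1=D3 downbeat P4
bar 7: v0=G2 v1=F3 downbeat m7
bar 8: v0=F2 v1=E3 downbeat M7
bar 9: v0=E2 v1=D3 downbeat m7
bar 10: v0=B2 v1=E3 downbeat P4
bar 11: v0=C3 v1=C4 downbeat P8
  -> R4 @ bar 2 tick 0 v(0, 1): A2/G3 m7 untreated
  -> R4 @ bar 4 tick 0 v(0, 1): F2/B2 TT untreated
  -> R7 @ bar 4 tick 2 v(1,): B2->F3 leap 6st
  -> R4 @ bar 5 tick 0 v(0, 1): G2/F3 m7 untreated
  -> R4 @ bar 6 tick 0 v(0, 1): A2/D3 P4 untreated
  -> R4 @ bar 9 tick 0 v(0, 1): E2/D3 m7 untreated
  -> R4 @ bar 10 tick 0 v(0, 1): B2/E3 P4 untreated
  -> R8 @ bar 10 tick 0 v(0, 1): penult P4 not 3rd/6th
  -> R2 @ bar 11 tick 0 v(0, 1): B2/G3 m6 -> C3/C4 P8 similar

(2, 0, R4, (0, 1))
(4, 0, R4, (0, 1))
(4, 2, R7, (1,))
(5, 0, R4, (0, 1))
(6, 0, R4, (0, 1))
(9, 0, R4, (0, 1))
(10, 0, R4, (0, 1))
(10, 0, R8, (0, 1))
(11, 0, R2, (0, 1))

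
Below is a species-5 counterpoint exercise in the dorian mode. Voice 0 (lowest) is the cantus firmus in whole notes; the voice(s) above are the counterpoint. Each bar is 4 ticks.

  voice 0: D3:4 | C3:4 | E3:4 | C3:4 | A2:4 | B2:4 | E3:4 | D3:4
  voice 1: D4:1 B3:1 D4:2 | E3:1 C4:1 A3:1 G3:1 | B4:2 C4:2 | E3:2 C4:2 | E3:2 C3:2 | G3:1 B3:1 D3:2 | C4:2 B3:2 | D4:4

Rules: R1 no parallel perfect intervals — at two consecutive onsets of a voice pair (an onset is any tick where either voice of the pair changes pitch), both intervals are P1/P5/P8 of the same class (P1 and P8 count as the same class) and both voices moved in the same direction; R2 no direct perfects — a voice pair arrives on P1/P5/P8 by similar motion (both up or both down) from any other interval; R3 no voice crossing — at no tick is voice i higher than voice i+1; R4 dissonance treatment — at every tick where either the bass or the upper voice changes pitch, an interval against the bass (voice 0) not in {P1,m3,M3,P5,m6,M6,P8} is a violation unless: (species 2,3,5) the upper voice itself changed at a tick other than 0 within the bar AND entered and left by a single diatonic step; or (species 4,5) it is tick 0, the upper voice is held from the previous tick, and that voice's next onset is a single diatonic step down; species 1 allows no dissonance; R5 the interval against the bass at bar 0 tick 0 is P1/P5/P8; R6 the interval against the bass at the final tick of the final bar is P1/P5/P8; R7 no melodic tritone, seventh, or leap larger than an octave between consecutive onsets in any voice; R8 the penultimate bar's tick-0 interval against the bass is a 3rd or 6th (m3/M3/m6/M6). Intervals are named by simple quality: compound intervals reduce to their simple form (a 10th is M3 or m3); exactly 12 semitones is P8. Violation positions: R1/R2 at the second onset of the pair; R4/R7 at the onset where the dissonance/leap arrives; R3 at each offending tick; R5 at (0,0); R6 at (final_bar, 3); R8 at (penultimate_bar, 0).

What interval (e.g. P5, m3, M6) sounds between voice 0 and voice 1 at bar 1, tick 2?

voice 0=C3 voice 1=A3 -> M6

M6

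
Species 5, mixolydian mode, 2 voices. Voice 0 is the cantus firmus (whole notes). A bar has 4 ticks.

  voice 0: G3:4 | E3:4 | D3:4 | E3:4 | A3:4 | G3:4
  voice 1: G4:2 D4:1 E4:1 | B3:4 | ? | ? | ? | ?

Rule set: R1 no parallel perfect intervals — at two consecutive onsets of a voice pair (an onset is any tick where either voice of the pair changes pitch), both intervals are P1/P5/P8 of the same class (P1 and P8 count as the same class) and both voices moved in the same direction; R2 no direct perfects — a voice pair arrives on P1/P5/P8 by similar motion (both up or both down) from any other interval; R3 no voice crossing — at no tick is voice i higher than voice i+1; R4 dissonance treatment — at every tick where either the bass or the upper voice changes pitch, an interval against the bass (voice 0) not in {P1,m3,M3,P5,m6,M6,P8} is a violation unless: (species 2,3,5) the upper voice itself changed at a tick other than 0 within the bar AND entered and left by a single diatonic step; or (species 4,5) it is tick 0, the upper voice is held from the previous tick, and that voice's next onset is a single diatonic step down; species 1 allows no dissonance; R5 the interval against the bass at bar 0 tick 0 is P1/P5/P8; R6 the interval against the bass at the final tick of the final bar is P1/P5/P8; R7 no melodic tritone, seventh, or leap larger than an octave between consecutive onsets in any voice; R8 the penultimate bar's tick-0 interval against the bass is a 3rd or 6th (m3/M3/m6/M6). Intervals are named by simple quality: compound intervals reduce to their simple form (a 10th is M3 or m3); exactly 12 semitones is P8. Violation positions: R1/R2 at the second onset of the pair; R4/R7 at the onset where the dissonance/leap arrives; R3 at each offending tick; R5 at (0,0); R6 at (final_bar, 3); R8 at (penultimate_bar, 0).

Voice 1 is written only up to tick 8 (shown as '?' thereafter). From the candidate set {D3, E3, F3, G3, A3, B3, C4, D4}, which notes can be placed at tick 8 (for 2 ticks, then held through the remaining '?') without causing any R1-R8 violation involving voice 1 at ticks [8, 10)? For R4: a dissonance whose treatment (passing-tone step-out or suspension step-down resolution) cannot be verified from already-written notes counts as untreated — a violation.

D3: violates R2
E3: violates R4
F3: violates R7
G3: violates R4
A3: violates R1
B3: legal
C4: violates R4
D4: legal

{B3, D4}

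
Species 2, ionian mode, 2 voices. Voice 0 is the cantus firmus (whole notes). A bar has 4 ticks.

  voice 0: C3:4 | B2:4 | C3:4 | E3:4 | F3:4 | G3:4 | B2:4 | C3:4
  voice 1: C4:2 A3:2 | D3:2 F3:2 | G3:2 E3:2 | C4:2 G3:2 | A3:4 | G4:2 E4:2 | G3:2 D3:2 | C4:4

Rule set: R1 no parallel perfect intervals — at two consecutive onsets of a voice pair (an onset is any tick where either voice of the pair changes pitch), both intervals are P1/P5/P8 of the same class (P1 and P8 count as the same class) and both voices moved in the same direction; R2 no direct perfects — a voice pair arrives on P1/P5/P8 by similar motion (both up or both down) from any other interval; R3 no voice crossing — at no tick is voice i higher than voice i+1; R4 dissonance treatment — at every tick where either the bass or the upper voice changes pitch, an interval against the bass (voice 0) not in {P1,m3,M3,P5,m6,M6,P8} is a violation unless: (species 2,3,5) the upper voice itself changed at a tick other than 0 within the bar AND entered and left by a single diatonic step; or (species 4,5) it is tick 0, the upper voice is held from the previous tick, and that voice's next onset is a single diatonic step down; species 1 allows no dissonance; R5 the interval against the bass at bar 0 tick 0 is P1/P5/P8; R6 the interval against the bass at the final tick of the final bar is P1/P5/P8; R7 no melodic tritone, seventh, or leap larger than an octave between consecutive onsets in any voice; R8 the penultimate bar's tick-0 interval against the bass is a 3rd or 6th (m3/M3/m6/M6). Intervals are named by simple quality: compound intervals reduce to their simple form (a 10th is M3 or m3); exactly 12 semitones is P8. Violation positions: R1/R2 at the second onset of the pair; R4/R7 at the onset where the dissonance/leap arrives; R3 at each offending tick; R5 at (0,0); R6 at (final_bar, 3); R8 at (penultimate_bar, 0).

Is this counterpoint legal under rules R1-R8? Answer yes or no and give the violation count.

bar 0: v0=C3 v1=C4 (P8)
bar 1: v0=B2 v1=D3 (m3)
bar 2: v0=C3 v1=G3 (P5)
bar 3: v0=E3 v1=C4 (m6)
bar 4: v0=F3 v1=A3 (M3)
bar 5: v0=G3 v1=G4 (P8)
bar 6: v0=B2 v1=G3 (m6)
bar 7: v0=C3 v1=C4 (P8)
  R4 @ bar1.2: B2/F3 TT untreated
  R2 @ bar2.0: B2/F3 TT -> C3/G3 P5 similar
  R2 @ bar5.0: F3/A3 M3 -> G3/G4 P8 similar
  R7 @ bar5.0: A3->G4 leap 10st
  R2 @ bar7.0: B2/D3 m3 -> C3/C4 P8 similar
  R7 @ bar7.0: D3->C4 leap 10st

No (6 violations)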